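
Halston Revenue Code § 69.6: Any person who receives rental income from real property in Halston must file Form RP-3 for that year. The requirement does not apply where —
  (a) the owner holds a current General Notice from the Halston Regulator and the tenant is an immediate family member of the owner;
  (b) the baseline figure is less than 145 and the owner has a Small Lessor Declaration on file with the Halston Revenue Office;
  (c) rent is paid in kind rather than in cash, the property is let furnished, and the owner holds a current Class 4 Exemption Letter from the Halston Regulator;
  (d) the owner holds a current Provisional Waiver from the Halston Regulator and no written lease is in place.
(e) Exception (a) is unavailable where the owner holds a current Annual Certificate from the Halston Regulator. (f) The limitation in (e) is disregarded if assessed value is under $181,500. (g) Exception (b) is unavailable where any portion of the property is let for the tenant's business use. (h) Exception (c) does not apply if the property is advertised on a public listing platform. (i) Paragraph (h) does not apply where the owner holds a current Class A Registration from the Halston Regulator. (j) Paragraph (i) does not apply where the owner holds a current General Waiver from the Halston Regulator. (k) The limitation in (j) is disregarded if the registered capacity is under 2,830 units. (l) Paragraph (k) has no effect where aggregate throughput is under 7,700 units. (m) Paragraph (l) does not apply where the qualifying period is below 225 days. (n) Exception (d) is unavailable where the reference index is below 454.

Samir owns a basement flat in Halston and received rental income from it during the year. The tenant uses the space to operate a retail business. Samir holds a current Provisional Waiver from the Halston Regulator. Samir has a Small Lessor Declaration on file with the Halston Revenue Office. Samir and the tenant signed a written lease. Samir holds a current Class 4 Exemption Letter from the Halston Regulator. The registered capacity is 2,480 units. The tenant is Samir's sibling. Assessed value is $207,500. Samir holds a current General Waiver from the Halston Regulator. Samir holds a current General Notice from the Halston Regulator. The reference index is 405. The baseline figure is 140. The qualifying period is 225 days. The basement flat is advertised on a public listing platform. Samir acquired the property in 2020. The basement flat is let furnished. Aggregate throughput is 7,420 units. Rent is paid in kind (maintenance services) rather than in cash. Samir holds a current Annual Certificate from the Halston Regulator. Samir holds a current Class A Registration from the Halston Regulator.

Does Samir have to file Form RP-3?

Exception (a) is satisfied on its face — a current General Notice is held; the tenant is an immediate family member. But: (e) is triggered — a current Annual Certificate is held. (f) is inapplicable (assessed value is $207,500, not under $181,500), so (e) stands. (a) is therefore removed.
Exception (b) is satisfied on its face — the baseline figure is 140, less than the 145 limit; a Small Lessor Declaration is on file. But: (g) operates against (b): the space is let for business use. Exception (b) does not apply.
Exception (c)'s conditions are all satisfied: rent is paid in kind; the property is let furnished; a current Class 4 Exemption Letter is held. But: (h) operates — the property is publicly advertised. (i) is triggered (a current Class A Registration is held), but yields to (j): (j) operates against (i): a current General Waiver is held. (k) is triggered (the registered capacity is 2,480 units, under the 2,830 units limit), but is displaced by (l): (l) operates against (k): aggregate throughput is 7,420 units, under the 7,700 units limit. (m), which would lift (l), does not operate here — the qualifying period is 225 days, not below 225 days. So (c) is unavailable.
Exception (d) fails — a written lease is in place.
No exception applies. The general rule governs.

Yes — Samir must file Form RP-3.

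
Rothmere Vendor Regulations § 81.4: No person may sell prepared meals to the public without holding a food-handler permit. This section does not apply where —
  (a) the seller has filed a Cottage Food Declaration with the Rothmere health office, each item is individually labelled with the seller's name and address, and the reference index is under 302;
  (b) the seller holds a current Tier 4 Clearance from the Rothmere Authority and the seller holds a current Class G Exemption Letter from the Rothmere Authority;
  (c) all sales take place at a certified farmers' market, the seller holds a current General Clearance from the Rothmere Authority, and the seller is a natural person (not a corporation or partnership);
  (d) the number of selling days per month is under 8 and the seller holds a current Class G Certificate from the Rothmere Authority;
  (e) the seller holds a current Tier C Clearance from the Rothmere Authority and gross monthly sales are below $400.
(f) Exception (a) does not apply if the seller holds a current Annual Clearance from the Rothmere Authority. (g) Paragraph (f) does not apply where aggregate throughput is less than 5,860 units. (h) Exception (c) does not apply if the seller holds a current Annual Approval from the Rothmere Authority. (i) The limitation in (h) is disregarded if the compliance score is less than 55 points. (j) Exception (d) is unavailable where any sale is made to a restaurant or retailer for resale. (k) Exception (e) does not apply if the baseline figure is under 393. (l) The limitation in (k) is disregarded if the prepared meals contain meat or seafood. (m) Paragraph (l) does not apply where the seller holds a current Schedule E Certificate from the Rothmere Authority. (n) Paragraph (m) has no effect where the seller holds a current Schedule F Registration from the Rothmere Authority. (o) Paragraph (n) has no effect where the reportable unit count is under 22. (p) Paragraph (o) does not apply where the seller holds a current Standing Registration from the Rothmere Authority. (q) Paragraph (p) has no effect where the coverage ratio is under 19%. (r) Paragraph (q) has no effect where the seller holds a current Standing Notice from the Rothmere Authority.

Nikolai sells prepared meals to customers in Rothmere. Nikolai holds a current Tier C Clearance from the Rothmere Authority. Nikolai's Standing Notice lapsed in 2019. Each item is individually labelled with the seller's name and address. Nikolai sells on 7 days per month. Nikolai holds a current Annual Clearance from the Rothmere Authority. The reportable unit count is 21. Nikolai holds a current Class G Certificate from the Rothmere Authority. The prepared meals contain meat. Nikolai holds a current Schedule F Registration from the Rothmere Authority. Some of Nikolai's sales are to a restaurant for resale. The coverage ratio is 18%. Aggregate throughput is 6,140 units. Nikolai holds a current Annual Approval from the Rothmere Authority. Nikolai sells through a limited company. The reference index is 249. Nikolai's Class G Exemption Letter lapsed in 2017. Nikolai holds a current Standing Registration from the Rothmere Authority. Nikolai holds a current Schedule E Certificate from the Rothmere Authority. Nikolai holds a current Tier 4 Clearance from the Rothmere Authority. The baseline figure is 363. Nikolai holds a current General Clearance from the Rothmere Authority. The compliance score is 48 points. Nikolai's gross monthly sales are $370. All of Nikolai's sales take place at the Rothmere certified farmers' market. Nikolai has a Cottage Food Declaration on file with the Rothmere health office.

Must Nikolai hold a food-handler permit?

Exception (a)'s conditions are all satisfied: a Cottage Food Declaration is on file; items are individually labelled; the reference index is 249, under the 302 limit. However, paragraphs (f)–(g) must be considered: (f) applies — a current Annual Clearance is held. (g), which would lift (f), is not triggered — aggregate throughput is 6,140 units, not less than 5,860 units. Exception (a) does not apply.
Exception (b) fails — the Class G Exemption Letter is not current.
Exception (c) fails — the seller operates through a limited company.
Exception (d): the number of selling days per month is 7, under the 8 limit; a current Class G Certificate is held — every condition holds. But applying paragraph (j): (j) is triggered — some sales are to a restaurant for resale. Exception (d) does not apply.
All of (e)'s requirements are met (a current Tier C Clearance is held; gross monthly sales are $370, below the $400 limit). But applying paragraphs (k)–(r): (k) operates against (e): the baseline figure is 363, under the 393 limit. (l) would limit (k) — the prepared meals contain meat — but (m) sets (l) aside: (m) is engaged — a current Schedule E Certificate is held. (n) is engaged (a current Schedule F Registration is held), but is overridden by (o): (o) operates against (n): the reportable unit count is 21, under the 22 limit. (p) is triggered (a current Standing Registration is held), but yields to (q): (q) operates — the coverage ratio is 18%, under the 19% limit. (r), which would lift (q), is inapplicable — there is no Standing Notice in force. So (e) is unavailable.
Every exception is unavailable, so the rule governs.

Yes — Nikolai must hold a food-handler permit.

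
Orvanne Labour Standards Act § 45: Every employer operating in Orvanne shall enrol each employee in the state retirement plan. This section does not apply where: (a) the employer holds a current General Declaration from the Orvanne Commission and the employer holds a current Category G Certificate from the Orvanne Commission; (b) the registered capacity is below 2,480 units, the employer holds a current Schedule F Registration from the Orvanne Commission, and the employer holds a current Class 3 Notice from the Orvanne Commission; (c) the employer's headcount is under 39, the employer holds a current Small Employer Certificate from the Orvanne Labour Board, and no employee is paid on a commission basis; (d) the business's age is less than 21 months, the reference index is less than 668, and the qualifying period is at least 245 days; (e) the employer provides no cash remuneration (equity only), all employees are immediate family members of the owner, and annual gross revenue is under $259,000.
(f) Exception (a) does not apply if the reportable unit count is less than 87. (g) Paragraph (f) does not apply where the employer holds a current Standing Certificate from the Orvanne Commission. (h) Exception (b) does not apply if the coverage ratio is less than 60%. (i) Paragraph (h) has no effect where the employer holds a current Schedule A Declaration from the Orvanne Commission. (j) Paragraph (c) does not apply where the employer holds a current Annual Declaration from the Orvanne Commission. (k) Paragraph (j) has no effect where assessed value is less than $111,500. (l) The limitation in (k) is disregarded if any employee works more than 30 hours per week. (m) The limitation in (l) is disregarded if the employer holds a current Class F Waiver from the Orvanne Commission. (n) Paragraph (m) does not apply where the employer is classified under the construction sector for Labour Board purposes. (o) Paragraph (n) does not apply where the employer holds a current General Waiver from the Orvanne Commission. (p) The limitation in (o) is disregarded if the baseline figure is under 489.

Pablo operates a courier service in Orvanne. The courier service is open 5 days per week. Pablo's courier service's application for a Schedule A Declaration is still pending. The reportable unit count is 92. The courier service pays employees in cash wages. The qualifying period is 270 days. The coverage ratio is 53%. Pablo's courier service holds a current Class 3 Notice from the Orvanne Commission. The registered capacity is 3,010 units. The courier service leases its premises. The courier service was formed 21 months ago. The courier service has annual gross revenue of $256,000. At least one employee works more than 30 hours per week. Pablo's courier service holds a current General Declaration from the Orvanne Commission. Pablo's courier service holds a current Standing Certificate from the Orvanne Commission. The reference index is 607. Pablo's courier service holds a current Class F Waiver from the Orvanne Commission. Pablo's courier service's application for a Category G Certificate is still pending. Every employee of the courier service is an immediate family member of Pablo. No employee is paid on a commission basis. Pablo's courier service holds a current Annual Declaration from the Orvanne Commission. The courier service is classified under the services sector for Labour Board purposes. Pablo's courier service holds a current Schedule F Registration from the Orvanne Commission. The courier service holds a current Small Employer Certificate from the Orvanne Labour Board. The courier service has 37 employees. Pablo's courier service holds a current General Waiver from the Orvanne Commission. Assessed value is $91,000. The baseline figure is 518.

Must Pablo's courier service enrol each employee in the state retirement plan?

No — exception (c) applies; Pablo's courier service is not required to enrol each employee in the state retirement plan.

Exception (a) fails — the Category G Certificate is not current.
Exception (b) does not apply: the registered capacity is 3,010 units, not below 2,480 units.
Exception (c): the employer's headcount is 37, under the 39 limit; a current Small Employer Certificate is held; no employee is paid on commission — every condition holds. As to paragraphs (j)–(p): (j) would limit (c) — a current Annual Declaration is held — but (k) sets (j) aside: (k) is triggered — assessed value is $91,000, less than the $111,500 limit. (l) would limit (k) — at least one employee exceeds 30 hours/week — but (m) sets (l) aside: (m) operates against (l): a current Class F Waiver is held. (n) does not operate here (the courier service is classified under the services sector), so (m) stands. Exception (c) stands.
Exception (d) does not apply: the business's age is 21 months, not less than 21 months.
Exception (e) does not apply: employees are paid cash wages.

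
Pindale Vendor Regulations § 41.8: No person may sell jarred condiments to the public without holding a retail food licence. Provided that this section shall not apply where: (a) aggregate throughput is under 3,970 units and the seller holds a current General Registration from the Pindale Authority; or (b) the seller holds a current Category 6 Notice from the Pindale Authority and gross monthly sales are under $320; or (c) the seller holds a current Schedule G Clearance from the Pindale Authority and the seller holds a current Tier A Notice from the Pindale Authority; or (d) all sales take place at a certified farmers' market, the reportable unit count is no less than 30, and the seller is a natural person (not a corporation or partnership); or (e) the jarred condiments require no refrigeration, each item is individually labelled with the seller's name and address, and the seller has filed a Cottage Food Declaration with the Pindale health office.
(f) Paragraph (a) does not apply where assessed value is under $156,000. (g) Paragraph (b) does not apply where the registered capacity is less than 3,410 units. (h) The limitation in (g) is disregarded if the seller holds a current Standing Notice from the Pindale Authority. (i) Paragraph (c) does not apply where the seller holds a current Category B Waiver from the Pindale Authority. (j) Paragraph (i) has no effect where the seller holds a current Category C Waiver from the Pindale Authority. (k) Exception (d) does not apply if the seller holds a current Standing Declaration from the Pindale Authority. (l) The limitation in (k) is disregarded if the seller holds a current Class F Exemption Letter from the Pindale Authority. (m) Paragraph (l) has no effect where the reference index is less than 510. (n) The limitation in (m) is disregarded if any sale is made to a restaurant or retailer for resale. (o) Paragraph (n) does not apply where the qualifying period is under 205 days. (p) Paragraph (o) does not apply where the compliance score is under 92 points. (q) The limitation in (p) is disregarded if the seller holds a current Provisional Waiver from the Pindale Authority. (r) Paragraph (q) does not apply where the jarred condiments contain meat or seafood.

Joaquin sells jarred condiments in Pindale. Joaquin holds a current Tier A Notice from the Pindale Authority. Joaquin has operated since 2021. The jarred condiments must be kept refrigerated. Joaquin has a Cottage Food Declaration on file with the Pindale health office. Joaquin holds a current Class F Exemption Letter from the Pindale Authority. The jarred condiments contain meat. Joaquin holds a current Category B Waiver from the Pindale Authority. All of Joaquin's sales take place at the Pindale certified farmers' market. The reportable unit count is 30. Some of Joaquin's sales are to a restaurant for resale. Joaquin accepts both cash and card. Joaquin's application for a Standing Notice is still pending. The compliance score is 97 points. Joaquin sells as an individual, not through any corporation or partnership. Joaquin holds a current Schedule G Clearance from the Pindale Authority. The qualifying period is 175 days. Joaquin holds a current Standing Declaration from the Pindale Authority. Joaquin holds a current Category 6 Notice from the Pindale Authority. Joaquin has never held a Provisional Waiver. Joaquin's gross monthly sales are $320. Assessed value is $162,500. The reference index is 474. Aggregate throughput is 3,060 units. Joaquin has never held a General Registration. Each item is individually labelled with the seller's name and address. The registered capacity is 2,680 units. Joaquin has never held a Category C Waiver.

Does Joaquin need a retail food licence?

Exception (a) does not apply: no current General Registration is held.
Exception (b) does not apply: gross monthly sales are $320, not under $320.
Exception (c) is satisfied on its face — a current Schedule G Clearance is held; a current Tier A Notice is held. Turning to paragraphs (i)–(j): (i) is triggered — a current Category B Waiver is held. (j), which would lift (i), is not triggered — there is no Category C Waiver in force. Exception (c) does not apply.
Exception (d): all sales are at a certified farmers' market; the reportable unit count is 30, meeting the 30 threshold; the seller is a natural person — every condition holds. However, paragraphs (k)–(r) must be considered: (k) applies — a current Standing Declaration is held. (l) is triggered (a current Class F Exemption Letter is held), but is itself disapplied by (m): (m) operates against (l): the reference index is 474, less than the 510 limit. (n) would limit (m) — some sales are to a restaurant for resale — but (o) sets (n) aside: (o) is engaged — the qualifying period is 175 days, under the 205 days limit. (p), which would lift (o), is not engaged — the compliance score is 97 points, not under 92 points. (d) is therefore removed.
Exception (e) fails — the jarred condiments require refrigeration.
No exception displaces § 41.8.

Yes — Joaquin must hold a retail food licence.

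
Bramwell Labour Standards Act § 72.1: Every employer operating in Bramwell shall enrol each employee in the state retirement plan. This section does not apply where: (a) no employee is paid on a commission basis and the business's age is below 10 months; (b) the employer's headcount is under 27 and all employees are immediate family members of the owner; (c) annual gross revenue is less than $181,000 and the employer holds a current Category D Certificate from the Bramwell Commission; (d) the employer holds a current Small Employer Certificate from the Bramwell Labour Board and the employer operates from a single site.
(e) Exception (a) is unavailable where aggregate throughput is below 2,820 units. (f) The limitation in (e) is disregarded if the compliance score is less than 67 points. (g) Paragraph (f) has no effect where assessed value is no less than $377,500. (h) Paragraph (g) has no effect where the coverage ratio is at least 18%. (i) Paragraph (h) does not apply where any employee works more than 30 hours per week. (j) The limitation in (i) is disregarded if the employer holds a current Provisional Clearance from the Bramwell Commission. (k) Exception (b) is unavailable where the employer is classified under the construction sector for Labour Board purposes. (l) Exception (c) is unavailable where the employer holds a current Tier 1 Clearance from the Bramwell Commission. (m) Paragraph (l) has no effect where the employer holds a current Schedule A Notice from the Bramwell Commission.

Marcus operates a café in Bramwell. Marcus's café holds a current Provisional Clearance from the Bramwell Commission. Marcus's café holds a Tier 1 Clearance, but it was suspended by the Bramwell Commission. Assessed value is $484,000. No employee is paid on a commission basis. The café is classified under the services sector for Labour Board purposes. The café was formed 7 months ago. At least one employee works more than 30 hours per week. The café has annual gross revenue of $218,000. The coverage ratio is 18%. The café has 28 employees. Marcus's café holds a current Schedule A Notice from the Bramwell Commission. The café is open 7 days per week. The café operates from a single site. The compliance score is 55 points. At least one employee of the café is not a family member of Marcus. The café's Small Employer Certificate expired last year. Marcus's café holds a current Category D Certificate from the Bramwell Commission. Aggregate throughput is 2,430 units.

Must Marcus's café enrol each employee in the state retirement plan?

Exception (a) is satisfied on its face — no employee is paid on commission; the business's age is 7 months, below the 10 months limit. Applying paragraphs (e)–(j): (e) would limit (a) — aggregate throughput is 2,430 units, below the 2,820 units limit — but (f) sets (e) aside: (f) operates against (e): the compliance score is 55 points, less than the 67 points limit. (g) would limit (f) — assessed value is $484,000, meeting the $377,500 threshold — but (h) sets (g) aside: (h) operates against (g): the coverage ratio is 18%, meeting the 18% threshold. (i) operates (at least one employee exceeds 30 hours/week), but is itself disapplied by (j): (j) operates against (i): a current Provisional Clearance is held. (a) remains available.
Exception (b) does not apply: the employer's headcount is 28, not under 27.
Exception (c) does not apply: annual gross revenue is $218,000, not less than $181,000.
Exception (d) requires that the employer holds a current Small Employer Certificate from the Bramwell Labour Board; but the Small Employer Certificate has expired, so (d) is unavailable.

No — exception (a) applies; Marcus's café is not required to enrol each employee in the state retirement plan.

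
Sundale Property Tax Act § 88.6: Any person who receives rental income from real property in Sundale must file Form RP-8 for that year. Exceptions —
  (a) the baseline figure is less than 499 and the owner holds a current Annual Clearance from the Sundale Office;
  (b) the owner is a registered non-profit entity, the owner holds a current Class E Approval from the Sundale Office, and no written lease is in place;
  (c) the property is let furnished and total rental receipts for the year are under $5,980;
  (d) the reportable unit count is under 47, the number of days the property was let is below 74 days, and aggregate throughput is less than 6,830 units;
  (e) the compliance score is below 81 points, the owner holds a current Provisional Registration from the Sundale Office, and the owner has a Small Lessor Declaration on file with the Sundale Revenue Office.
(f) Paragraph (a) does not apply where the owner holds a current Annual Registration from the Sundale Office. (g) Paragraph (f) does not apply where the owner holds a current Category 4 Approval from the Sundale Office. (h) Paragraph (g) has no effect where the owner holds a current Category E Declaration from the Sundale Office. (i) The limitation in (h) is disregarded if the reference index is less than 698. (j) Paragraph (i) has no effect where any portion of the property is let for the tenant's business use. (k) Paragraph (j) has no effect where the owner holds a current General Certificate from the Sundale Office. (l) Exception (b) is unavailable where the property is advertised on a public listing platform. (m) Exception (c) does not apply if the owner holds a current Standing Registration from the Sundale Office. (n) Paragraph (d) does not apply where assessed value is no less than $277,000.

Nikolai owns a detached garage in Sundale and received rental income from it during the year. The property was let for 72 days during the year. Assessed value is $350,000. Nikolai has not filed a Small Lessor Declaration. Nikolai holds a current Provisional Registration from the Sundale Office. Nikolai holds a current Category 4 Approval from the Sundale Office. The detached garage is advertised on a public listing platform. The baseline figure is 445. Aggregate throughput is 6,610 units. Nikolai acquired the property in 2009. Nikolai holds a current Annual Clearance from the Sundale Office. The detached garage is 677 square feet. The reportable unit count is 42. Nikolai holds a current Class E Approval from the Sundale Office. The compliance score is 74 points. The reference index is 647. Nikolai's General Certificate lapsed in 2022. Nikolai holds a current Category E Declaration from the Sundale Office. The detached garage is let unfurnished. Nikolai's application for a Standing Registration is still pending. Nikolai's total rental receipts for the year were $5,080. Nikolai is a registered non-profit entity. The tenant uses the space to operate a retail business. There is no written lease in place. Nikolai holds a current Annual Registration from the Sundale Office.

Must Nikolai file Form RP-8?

Exception (a) is satisfied on its face — the baseline figure is 445, less than the 499 limit; a current Annual Clearance is held. Turning to paragraphs (f)–(k): (f) operates against (a): a current Annual Registration is held. (g) would limit (f) — a current Category 4 Approval is held — but (h) sets (g) aside: (h) is engaged — a current Category E Declaration is held. (i) is triggered (the reference index is 647, less than the 698 limit), but is displaced by (j): (j) is engaged — the space is let for business use. (k) is not triggered (the General Certificate is not current), so (j) stands. Exception (a) does not apply.
Exception (b)'s conditions are all satisfied: Nikolai is a registered non-profit; a current Class E Approval is held; there is no written lease. But: (l) operates against (b): the property is publicly advertised. (b) is therefore removed.
Exception (c) requires that the property is let furnished; but the property is let unfurnished, so (c) is unavailable.
Exception (d)'s conditions are all satisfied: the reportable unit count is 42, under the 47 limit; the number of days the property was let is 72 days, below the 74 days limit; aggregate throughput is 6,610 units, less than the 6,830 units limit. But: (n) applies — assessed value is $350,000, meeting the $277,000 threshold. (d) is therefore removed.
Exception (e) fails — no Small Lessor Declaration is on file.
Every exception is unavailable, so the rule governs.

Yes — Nikolai must file Form RP-8.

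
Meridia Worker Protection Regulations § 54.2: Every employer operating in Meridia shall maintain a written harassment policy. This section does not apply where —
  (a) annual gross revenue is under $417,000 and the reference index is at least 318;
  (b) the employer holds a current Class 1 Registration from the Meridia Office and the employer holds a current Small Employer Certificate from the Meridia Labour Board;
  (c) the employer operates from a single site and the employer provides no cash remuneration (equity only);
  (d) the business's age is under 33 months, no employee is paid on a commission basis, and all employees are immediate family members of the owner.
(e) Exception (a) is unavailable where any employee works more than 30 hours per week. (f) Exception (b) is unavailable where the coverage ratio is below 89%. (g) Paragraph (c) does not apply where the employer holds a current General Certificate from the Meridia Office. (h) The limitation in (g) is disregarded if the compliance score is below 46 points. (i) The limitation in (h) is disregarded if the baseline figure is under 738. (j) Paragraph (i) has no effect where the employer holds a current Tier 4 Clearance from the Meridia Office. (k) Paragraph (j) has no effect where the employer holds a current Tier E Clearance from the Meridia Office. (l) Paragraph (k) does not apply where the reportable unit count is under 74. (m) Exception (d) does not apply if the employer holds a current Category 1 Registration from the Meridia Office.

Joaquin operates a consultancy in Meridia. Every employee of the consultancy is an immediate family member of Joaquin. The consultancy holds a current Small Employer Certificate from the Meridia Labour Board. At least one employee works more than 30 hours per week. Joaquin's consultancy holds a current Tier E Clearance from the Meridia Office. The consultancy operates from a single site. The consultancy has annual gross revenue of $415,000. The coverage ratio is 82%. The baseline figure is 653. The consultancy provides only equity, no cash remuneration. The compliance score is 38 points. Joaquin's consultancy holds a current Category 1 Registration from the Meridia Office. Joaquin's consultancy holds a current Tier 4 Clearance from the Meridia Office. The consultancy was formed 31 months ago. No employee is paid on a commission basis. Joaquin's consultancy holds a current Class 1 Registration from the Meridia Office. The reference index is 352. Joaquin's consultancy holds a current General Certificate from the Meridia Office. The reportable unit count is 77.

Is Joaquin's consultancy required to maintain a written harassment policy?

Yes — Joaquin's consultancy must maintain a written harassment policy.

Exception (a)'s conditions are all satisfied: annual gross revenue is $415,000, under the $417,000 limit; the reference index is 352, meeting the 318 threshold. However, paragraph (e) must be considered: (e) is engaged — at least one employee exceeds 30 hours/week. (a) is therefore removed.
Exception (b): a current Class 1 Registration is held; a current Small Employer Certificate is held — every condition holds. Turning to paragraph (f): (f) applies — the coverage ratio is 82%, below the 89% limit. (b) is therefore removed.
Exception (c) is satisfied on its face — the employer operates from a single site; remuneration is equity-only. But applying paragraphs (g)–(l): (g) applies — a current General Certificate is held. (h) operates (the compliance score is 38 points, below the 46 points limit), but yields to (i): (i) operates — the baseline figure is 653, under the 738 limit. (j) would limit (i) — a current Tier 4 Clearance is held — but (k) sets (j) aside: (k) operates against (j): a current Tier E Clearance is held. (l), which would lift (k), does not operate here — the reportable unit count is 77, not under 74. So (c) is unavailable.
Exception (d) is satisfied on its face — the business's age is 31 months, under the 33 months limit; no employee is paid on commission; every employee is an immediate family member. Turning to paragraph (m): (m) operates — a current Category 1 Registration is held. Exception (d) does not apply.
No exception displaces § 54.2.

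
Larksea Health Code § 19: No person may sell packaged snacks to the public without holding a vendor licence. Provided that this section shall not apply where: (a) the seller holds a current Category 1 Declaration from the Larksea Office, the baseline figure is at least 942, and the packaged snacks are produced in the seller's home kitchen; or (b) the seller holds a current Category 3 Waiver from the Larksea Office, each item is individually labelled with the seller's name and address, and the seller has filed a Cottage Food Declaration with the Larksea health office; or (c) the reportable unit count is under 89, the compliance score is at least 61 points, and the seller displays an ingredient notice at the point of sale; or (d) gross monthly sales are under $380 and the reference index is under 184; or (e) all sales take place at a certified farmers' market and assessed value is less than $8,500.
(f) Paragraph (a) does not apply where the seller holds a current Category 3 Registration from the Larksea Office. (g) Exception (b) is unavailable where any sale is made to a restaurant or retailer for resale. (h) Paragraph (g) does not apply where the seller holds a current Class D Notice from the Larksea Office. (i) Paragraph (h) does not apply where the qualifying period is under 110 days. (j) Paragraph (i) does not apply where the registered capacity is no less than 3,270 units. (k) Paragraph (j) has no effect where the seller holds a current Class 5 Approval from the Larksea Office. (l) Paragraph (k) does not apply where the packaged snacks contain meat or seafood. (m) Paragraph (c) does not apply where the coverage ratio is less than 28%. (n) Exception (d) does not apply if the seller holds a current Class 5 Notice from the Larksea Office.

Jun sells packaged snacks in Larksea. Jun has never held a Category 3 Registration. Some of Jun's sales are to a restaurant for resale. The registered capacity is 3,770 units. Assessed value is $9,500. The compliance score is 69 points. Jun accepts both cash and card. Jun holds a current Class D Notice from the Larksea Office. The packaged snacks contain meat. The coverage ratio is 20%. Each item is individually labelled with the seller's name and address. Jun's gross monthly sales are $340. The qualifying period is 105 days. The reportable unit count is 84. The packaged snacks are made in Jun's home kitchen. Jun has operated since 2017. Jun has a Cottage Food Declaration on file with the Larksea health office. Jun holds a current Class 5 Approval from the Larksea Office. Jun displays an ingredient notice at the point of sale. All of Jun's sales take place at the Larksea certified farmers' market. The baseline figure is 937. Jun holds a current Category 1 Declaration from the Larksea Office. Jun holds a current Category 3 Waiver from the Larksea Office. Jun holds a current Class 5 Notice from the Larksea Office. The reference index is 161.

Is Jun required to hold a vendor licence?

No — exception (b) applies; Jun is not required to hold a vendor licence.

Exception (a) fails — the baseline figure is 937, short of 942.
Exception (b)'s conditions are all satisfied: a current Category 3 Waiver is held; items are individually labelled; a Cottage Food Declaration is on file. Considering the limiting provisions: (g) would limit (b) — some sales are to a restaurant for resale — but (h) sets (g) aside: (h) is engaged — a current Class D Notice is held. (i) would limit (h) — the qualifying period is 105 days, under the 110 days limit — but (j) sets (i) aside: (j) operates against (i): the registered capacity is 3,770 units, meeting the 3,270 units threshold. (k) is triggered (a current Class 5 Approval is held), but is overridden by (l): (l) is triggered — the packaged snacks contain meat. (b) remains available.
All of (c)'s requirements are met (the reportable unit count is 84, under the 89 limit; the compliance score is 69 points, meeting the 61 points threshold; an ingredient notice is displayed). Turning to paragraph (m): (m) operates against (c): the coverage ratio is 20%, less than the 28% limit. (c) is therefore removed.
Exception (d): gross monthly sales are $340, under the $380 limit; the reference index is 161, under the 184 limit — every condition holds. Turning to paragraph (n): (n) operates against (d): a current Class 5 Notice is held. (d) is therefore removed.
Exception (e) does not apply: assessed value is $9,500, not less than $8,500.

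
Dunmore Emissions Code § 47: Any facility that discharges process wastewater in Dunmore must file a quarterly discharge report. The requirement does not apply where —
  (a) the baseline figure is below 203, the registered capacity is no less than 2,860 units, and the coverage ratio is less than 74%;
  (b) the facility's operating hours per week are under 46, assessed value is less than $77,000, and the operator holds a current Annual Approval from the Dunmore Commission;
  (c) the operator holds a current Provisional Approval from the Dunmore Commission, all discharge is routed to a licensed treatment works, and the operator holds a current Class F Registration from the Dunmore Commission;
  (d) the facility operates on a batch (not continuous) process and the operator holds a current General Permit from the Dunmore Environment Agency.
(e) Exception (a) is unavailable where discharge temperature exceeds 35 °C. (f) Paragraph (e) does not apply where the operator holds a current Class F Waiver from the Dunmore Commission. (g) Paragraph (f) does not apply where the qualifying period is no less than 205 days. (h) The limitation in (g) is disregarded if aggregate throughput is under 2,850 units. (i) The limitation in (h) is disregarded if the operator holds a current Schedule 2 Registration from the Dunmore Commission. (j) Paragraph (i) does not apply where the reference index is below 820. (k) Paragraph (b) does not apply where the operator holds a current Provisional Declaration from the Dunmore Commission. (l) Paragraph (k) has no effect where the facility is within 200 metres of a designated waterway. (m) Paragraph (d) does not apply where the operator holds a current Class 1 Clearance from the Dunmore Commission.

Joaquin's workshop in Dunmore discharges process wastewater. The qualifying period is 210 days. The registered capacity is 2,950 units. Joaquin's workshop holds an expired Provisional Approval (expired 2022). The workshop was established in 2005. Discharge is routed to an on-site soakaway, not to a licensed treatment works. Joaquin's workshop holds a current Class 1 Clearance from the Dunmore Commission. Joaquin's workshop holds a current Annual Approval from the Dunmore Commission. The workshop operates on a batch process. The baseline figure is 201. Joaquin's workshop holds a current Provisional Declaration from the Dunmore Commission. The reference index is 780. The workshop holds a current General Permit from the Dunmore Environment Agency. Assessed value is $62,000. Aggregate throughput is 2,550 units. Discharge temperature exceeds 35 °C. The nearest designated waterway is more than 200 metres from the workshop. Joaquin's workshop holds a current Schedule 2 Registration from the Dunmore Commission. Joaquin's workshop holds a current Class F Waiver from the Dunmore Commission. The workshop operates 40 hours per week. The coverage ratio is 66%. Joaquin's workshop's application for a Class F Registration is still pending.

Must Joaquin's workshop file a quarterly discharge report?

Exception (a)'s conditions are all satisfied: the baseline figure is 201, below the 203 limit; the registered capacity is 2,950 units, meeting the 2,860 units threshold; the coverage ratio is 66%, less than the 74% limit. Applying paragraphs (e)–(j): (e) operates (discharge temperature exceeds 35 °C), but yields to (f): (f) applies — a current Class F Waiver is held. (g) would limit (f) — the qualifying period is 210 days, meeting the 205 days threshold — but (h) sets (g) aside: (h) operates against (g): aggregate throughput is 2,550 units, under the 2,850 units limit. (i) would limit (h) — a current Schedule 2 Registration is held — but (j) sets (i) aside: (j) applies — the reference index is 780, below the 820 limit. Exception (a) stands.
Exception (b) is satisfied on its face — the facility's operating hours per week are 40, under the 46 limit; assessed value is $62,000, less than the $77,000 limit; a current Annual Approval is held. But: (k) is engaged — a current Provisional Declaration is held. (l), which would lift (k), is inapplicable — the workshop is more than 200 m from any designated waterway. (b) is therefore removed.
Exception (c) requires that the operator holds a current Provisional Approval from the Dunmore Commission; but no current Provisional Approval is held, so (c) is unavailable.
Exception (d): the facility operates on a batch process; a current General Permit is held — every condition holds. Turning to paragraph (m): (m) applies — a current Class 1 Clearance is held. So (d) is unavailable.

No — exception (a) applies; Joaquin's workshop is not required to file a quarterly discharge report.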